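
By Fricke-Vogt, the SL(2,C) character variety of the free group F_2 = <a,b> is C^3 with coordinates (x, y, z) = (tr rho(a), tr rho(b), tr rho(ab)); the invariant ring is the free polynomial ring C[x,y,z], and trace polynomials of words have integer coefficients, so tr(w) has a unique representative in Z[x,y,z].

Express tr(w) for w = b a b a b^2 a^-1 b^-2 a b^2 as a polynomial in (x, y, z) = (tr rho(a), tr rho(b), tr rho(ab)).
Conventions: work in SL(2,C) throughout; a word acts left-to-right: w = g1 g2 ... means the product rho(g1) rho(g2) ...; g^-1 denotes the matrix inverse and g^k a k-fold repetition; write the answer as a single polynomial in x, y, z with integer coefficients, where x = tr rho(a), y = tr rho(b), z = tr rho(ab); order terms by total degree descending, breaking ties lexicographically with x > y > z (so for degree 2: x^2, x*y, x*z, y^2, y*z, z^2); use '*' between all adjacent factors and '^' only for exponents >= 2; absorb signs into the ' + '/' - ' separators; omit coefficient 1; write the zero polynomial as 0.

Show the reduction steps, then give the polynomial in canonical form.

tr(a b a b) = tr(a b) * tr(a b) - tr(1)   [split at repeated a] = z^2 - 2
tr(a b a) = tr(a) * tr(b a) - tr(b) = x*z - y
apply: tr(a b a b^2) = tr(b) * tr(a b a b) - tr(a b a) = y*z^2 - x*z - y
apply: tr(a b a b^3) = tr(b) * tr(a b a b^2) - tr(a b a b) = y^2*z^2 - x*y*z - y^2 - z^2 + 2
use: tr(b^2 a b a b^2) = tr(b) * tr(a b a b^3) - tr(a b a b^2) = y^3*z^2 - x*y^2*z - y^3 - 2*y*z^2 + x*z + 3*y
use: tr(b^3 a b a b^2) = tr(b) * tr(b^2 a b a b^2) - tr(b^2 a b a b) = y^4*z^2 - x*y^3*z - y^4 - 3*y^2*z^2 + 2*x*y*z + 4*y^2 + z^2 - 2
use: tr(a b a b a b) = tr(a b) * tr(a b a b) - tr(a^-1 b^-1)   [split at repeated a] = z^3 - 3*z
tr(b a b) = tr(b) * tr(a b) - tr(a) = y*z - x
tr(a b a b a) = tr(a) * tr(b a b a) - tr(b a b) = x*z^2 - y*z - x
use: tr(a b^2 a b a b) = tr(b) * tr(a b a b a b) - tr(a b a b a) = y*z^3 - x*z^2 - 2*y*z + x
tr(b^2 a b) = tr(b) * tr(b a b) - tr(b a) = y^2*z - x*y - z
apply: tr(a b^2 a b a) = tr(a) * tr(b^2 a b a) - tr(b^2 a b) = x*y*z^2 - x^2*z - y^2*z + z
use: tr(a b a b^2 a b^2) = tr(b) * tr(a b^2 a b a b) - tr(a b^2 a b a) = y^2*z^3 - 2*x*y*z^2 + x^2*z - y^2*z + x*y - z
tr(a b^3 a b a b^2) = tr(b) * tr(a b a b^2 a b^2) - tr(a b a b^2 a b) = y^3*z^3 - 2*x*y^2*z^2 + x^2*y*z - y^3*z - y*z^3 + x*y^2 + x*z^2 + y*z - x
apply: tr(a b^3 a b a b) = tr(b) * tr(b a b a b a b) - tr(b a b a b a) = y^2*z^3 - x*y*z^2 - 2*y^2*z - z^3 + x*y + 3*z
apply: tr(b a b^3 a b a b^2) = tr(b) * tr(a b^3 a b a b^2) - tr(a b^3 a b a b) = y^4*z^3 - 2*x*y^3*z^2 + x^2*y^2*z - y^4*z - 2*y^2*z^3 + x*y^3 + 2*x*y*z^2 + 3*y^2*z + z^3 - 2*x*y - 3*z
apply: tr(a b a b a b a b) = tr(b a b a b a) * tr(b a) - tr(a b a b)   [split at repeated b] = z^4 - 4*z^2 + 2
tr(a b a b a b a) = tr(a) * tr(b a b a b a) - tr(b a b a b) = x*z^3 - y*z^2 - 2*x*z + y
use: tr(a b a b^2 a b a b) = tr(b) * tr(a b a b a b a b) - tr(a b a b a b a) = y*z^4 - x*z^3 - 3*y*z^2 + 2*x*z + y
tr(b^2) = tr(b) * tr(b) - tr(1) = y^2 - 2
apply: tr(b a^2 b) = tr(a) * tr(b^2 a) - tr(b^2) = x*y*z - x^2 - y^2 + 2
tr(a b a^2 b a) = tr(a) * tr(b a^2 b a) - tr(b a^2 b) = x^2*z^2 - 2*x*y*z + y^2 - 2
use: tr(a b a b^2 a b a) = tr(b) * tr(a b a^2 b a b) - tr(a b a^2 b a) = x*y*z^3 - x^2*z^2 - y^2*z^2 + 2
tr(b a b a b^2 a b a b) = tr(b) * tr(a b a b^2 a b a b) - tr(a b a b^2 a b a) = y^2*z^4 - 2*x*y*z^3 + x^2*z^2 - 2*y^2*z^2 + 2*x*y*z + y^2 - 2
tr(b a b^3 a b a b^2 a) = tr(b) * tr(b a b a b^2 a b a b) - tr(b a b a b^2 a b a) = y^3*z^4 - 2*x*y^2*z^3 + x^2*y*z^2 - 2*y^3*z^2 - y*z^4 + 2*x*y^2*z + x*z^3 + y^3 + 3*y*z^2 - 2*x*z - 3*y
tr(a b^3 a b a b^2 a^-1 b) = tr(b a b^3 a b a b^2) * tr(a) - tr(b a b^3 a b a b^2 a) = x*y^4*z^3 - 2*x^2*y^3*z^2 - y^3*z^4 + x^3*y^2*z - x*y^4*z + x^2*y^3 + x^2*y*z^2 + 2*y^3*z^2 + y*z^4 + x*y^2*z - 2*x^2*y - y^3 - 3*y*z^2 - x*z + 3*y
tr(b^-1 a b^3 a b a b^2 a^-1) = tr(a b^3 a b a b^2 a^-1) * tr(b) - tr(a b^3 a b a b^2 a^-1 b) = -x*y^4*z^3 + 2*x^2*y^3*z^2 + y^5*z^2 + y^3*z^4 - x^3*y^2*z - x^2*y^3 - x^2*y*z^2 - y^5 - 5*y^3*z^2 - y*z^4 + x*y^2*z + 2*x^2*y + 5*y^3 + 4*y*z^2 + x*z - 5*y
use: tr(b a b a b^2 a^-1 b^-2 a b^2) = tr(b^-1 a b^3 a b a b^2 a^-1) * tr(b) - tr(b^-1 a b^3 a b a b^2 a^-1 b) = -x*y^5*z^3 + 2*x^2*y^4*z^2 + y^6*z^2 + y^4*z^4 - x^3*y^3*z - x^2*y^4 - x^2*y^2*z^2 - y^6 - 6*y^4*z^2 - y^2*z^4 + 2*x*y^3*z + 2*x^2*y^2 + 6*y^4 + 7*y^2*z^2 - x*y*z - 9*y^2 - z^2 + 2

-x*y^5*z^3 + 2*x^2*y^4*z^2 + y^6*z^2 + y^4*z^4 - x^3*y^3*z - x^2*y^4 - x^2*y^2*z^2 - y^6 - 6*y^4*z^2 - y^2*z^4 + 2*x*y^3*z + 2*x^2*y^2 + 6*y^4 + 7*y^2*z^2 - x*y*z - 9*y^2 - z^2 + 2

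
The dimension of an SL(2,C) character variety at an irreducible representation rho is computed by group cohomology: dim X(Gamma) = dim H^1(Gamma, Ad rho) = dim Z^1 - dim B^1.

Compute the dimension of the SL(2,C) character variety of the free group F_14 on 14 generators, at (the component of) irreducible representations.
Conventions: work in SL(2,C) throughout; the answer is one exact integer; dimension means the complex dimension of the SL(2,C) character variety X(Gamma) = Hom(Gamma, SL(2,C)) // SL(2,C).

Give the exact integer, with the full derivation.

39

Gamma = F_14 has 14 generators and no relators.
So Z^1 = (sl_2)^14 in full: dim Z^1 = 42.
At an irreducible rho the centralizer of the image in sl_2 is 0, so the coboundary map sl_2 -> Z^1 is injective: dim B^1 = 3.
Therefore dim X = 42 - 3 = 39.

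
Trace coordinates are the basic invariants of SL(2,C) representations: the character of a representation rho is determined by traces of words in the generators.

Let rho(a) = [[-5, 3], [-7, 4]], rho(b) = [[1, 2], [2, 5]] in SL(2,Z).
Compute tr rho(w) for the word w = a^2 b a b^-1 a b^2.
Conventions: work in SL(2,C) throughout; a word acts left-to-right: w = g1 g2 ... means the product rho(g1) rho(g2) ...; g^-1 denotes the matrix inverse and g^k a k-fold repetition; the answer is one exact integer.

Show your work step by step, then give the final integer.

rho(a) = [[-5, 3], [-7, 4]]
... * rho(a) = [[-5, 3], [-7, 4]]  ->  [[4, -3], [7, -5]]
... * rho(b) = [[1, 2], [2, 5]]  ->  [[-2, -7], [-3, -11]]
... * rho(a) = [[-5, 3], [-7, 4]]  ->  [[59, -34], [92, -53]]
... * rho(b^-1) = [[5, -2], [-2, 1]]  ->  [[363, -152], [566, -237]]
... * rho(a) = [[-5, 3], [-7, 4]]  ->  [[-751, 481], [-1171, 750]]
... * rho(b) = [[1, 2], [2, 5]]  ->  [[211, 903], [329, 1408]]
... * rho(b) = [[1, 2], [2, 5]]  ->  [[2017, 4937], [3145, 7698]]
tr = 2017 + 7698 = 9715

9715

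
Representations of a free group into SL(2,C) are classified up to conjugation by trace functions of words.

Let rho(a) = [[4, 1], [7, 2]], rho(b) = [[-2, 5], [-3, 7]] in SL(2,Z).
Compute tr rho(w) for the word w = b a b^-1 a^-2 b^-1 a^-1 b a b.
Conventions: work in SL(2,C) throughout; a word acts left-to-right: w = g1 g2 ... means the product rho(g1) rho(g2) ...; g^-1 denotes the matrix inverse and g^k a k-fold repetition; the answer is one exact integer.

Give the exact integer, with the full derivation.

rho(b) = [[-2, 5], [-3, 7]]
... * rho(a) = [[4, 1], [7, 2]]  ->  [[27, 8], [37, 11]]
... * rho(b^-1) = [[7, -5], [3, -2]]  ->  [[213, -151], [292, -207]]
... * rho(a^-1) = [[2, -1], [-7, 4]]  ->  [[1483, -817], [2033, -1120]]
... * rho(a^-1) = [[2, -1], [-7, 4]]  ->  [[8685, -4751], [11906, -6513]]
... * rho(b^-1) = [[7, -5], [3, -2]]  ->  [[46542, -33923], [63803, -46504]]
... * rho(a^-1) = [[2, -1], [-7, 4]]  ->  [[330545, -182234], [453134, -249819]]
... * rho(b) = [[-2, 5], [-3, 7]]  ->  [[-114388, 377087], [-156811, 516937]]
... * rho(a) = [[4, 1], [7, 2]]  ->  [[2182057, 639786], [2991315, 877063]]
... * rho(b) = [[-2, 5], [-3, 7]]  ->  [[-6283472, 15388787], [-8613819, 21096016]]
tr = -6283472 + 21096016 = 14812544

14812544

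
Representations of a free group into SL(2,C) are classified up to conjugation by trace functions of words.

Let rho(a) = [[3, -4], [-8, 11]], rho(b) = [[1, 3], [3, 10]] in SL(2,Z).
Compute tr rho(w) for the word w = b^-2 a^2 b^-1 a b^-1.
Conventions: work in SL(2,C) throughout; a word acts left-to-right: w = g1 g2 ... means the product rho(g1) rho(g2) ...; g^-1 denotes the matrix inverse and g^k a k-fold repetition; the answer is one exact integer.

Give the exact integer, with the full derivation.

9693929

rho(b^-1) = [[10, -3], [-3, 1]]
... * rho(b^-1) = [[10, -3], [-3, 1]]  ->  [[109, -33], [-33, 10]]
... * rho(a) = [[3, -4], [-8, 11]]  ->  [[591, -799], [-179, 242]]
... * rho(a) = [[3, -4], [-8, 11]]  ->  [[8165, -11153], [-2473, 3378]]
... * rho(b^-1) = [[10, -3], [-3, 1]]  ->  [[115109, -35648], [-34864, 10797]]
... * rho(a) = [[3, -4], [-8, 11]]  ->  [[630511, -852564], [-190968, 258223]]
... * rho(b^-1) = [[10, -3], [-3, 1]]  ->  [[8862802, -2744097], [-2684349, 831127]]
tr = 8862802 + 831127 = 9693929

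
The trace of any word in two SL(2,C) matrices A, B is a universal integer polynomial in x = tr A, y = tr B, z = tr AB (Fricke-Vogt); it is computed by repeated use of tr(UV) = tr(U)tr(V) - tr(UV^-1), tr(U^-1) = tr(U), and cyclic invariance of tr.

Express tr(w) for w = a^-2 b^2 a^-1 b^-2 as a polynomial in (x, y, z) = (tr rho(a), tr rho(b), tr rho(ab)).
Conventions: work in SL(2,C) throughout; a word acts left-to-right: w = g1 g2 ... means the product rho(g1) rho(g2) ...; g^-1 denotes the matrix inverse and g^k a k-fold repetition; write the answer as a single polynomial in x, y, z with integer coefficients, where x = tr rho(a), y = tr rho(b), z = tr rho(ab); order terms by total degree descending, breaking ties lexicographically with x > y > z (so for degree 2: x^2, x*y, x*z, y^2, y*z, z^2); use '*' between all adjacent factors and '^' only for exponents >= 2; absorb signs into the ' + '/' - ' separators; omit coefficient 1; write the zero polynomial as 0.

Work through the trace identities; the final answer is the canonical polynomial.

x^2*y^3*z - x^3*y^2 - x*y^4 - x*y^2*z^2 + x^3 + 4*x*y^2 - 3*x

tr(a^-1) = tr(a) = x
tr(a^-2) = tr(a^-1) tr(a) - tr(1) = x^2 - 2
tr(b^2 a) = tr(b) tr(a b) - tr(a) = y*z - x
use: tr(b^2) = tr(b) tr(b) - tr(1) = y^2 - 2
use: tr(a b^2 a) = tr(a) tr(b^2 a) - tr(b^2) = x*y*z - x^2 - y^2 + 2
tr(a b a b) = tr(b a) tr(b a) - tr(1) = z^2 - 2
apply: tr(a b a) = tr(a) tr(b a) - tr(b) = x*z - y
tr(a b^2 a b) = tr(b) tr(a b a b) - tr(a b a) = y*z^2 - x*z - y
use: tr(a b^2 a b^-1) = tr(a b^2 a) tr(b) - tr(a b^2 a b) = x*y^2*z - x^2*y - y^3 - y*z^2 + x*z + 3*y
tr(b^2 a b^-2 a) = tr(a b^2 a b^-1) tr(b) - tr(a b^2 a) = x*y^3*z - x^2*y^2 - y^4 - y^2*z^2 + x^2 + 4*y^2 - 2
tr(b^2 a b^-2 a^-1) = tr(b^2 a b^-2) tr(a) - tr(b^2 a b^-2 a) = -x*y^3*z + x^2*y^2 + y^4 + y^2*z^2 - 4*y^2 + 2
use: tr(b^-2 a^-2 b^2 a) = tr(b^2 a b^-2 a^-1) tr(a) - tr(b^2 a b^-2) = -x^2*y^3*z + x^3*y^2 + x*y^4 + x*y^2*z^2 - 4*x*y^2 + x
apply: tr(a^-2 b^2 a^-1 b^-2) = tr(b^-2 a^-2 b^2) tr(a) - tr(b^-2 a^-2 b^2 a) = x^2*y^3*z - x^3*y^2 - x*y^4 - x*y^2*z^2 + x^3 + 4*x*y^2 - 3*x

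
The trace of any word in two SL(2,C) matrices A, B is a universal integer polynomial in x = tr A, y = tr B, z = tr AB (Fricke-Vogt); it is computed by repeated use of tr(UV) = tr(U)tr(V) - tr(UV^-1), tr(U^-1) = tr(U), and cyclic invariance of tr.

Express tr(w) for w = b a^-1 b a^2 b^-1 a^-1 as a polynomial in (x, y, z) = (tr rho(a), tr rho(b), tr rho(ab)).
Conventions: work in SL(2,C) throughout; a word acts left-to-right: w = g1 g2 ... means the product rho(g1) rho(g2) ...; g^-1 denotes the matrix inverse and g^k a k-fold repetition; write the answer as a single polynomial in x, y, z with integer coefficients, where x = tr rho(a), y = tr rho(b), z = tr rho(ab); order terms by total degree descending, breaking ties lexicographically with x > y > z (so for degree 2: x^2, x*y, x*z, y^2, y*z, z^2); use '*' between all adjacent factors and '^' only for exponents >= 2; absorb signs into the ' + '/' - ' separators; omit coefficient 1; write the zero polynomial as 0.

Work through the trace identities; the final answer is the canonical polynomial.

-x^3*y^2*z + x^4*y + x^2*y^3 + 2*x^2*y*z^2 - x^3*z - x*y^2*z - x*z^3 - 4*x^2*y + 4*x*z + y

trace(b^2 a) = trace(b) trace(a b) - trace(a)  (reduce the b square) = y*z - x
trace(b^2) = trace(b) trace(b) - trace(1)  (reduce the b square) = y^2 - 2
trace(a b^2 a) = trace(a) trace(b^2 a) - trace(b^2)  (reduce the a square) = x*y*z - x^2 - y^2 + 2
trace(b a^3 b) = trace(a) trace(a b^2 a) - trace(a b^2)  (reduce the a square) = x^2*y*z - x^3 - x*y^2 - y*z + 3*x
trace(b a b a) = trace(b a) trace(b a) - trace(1)  (split on b) = z^2 - 2
trace(b a b a^2) = trace(a) trace(b a b a) - trace(b a b)  (reduce the a square) = x*z^2 - y*z - x
trace(b a^3 b a) = trace(a) trace(b a b a^2) - trace(b a b a)  (reduce the a square) = x^2*z^2 - x*y*z - x^2 - z^2 + 2
trace(a b a^-1 b a^2) = trace(b a^3 b) trace(a) - trace(b a^3 b a)  (eliminate a^-1) = x^3*y*z - x^4 - x^2*y^2 - x^2*z^2 + 4*x^2 + z^2 - 2
trace(b a^2) = trace(a) trace(b a) - trace(b)  (reduce the a square) = x*z - y
trace(a^2 b a) = trace(a) trace(b a^2) - trace(b a)  (reduce the a square) = x^2*z - x*y - z
trace(b a^2 b a b) = trace(b) trace(a^2 b a b) - trace(a^2 b a)  (reduce the b square) = x*y*z^2 - x^2*z - y^2*z + z
trace(b a b a b a) = trace(a b a b) trace(a b) - trace(b a)  (split on a) = z^3 - 3*z
trace(b a b a b) = trace(b) trace(a b a b) - trace(a b a)  (reduce the b square) = y*z^2 - x*z - y
trace(b a^2 b a b a) = trace(a) trace(b a b a b a) - trace(b a b a b)  (reduce the a square) = x*z^3 - y*z^2 - 2*x*z + y
trace(a b a^-1 b a^2 b) = trace(b a^2 b a b) trace(a) - trace(b a^2 b a b a)  (eliminate a^-1) = x^2*y*z^2 - x^3*z - x*y^2*z - x*z^3 + y*z^2 + 3*x*z - y
trace(b a^-1 b a^2 b^-1 a) = trace(a b a^-1 b a^2) trace(b) - trace(a b a^-1 b a^2 b)  (eliminate b^-1) = x^3*y^2*z - x^4*y - x^2*y^3 - 2*x^2*y*z^2 + x^3*z + x*y^2*z + x*z^3 + 4*x^2*y - 3*x*z - y
trace(b a^-1 b a^2 b^-1 a^-1) = trace(b a^-1 b a^2 b^-1) trace(a) - trace(b a^-1 b a^2 b^-1 a)  (eliminate a^-1) = -x^3*y^2*z + x^4*y + x^2*y^3 + 2*x^2*y*z^2 - x^3*z - x*y^2*z - x*z^3 - 4*x^2*y + 4*x*z + y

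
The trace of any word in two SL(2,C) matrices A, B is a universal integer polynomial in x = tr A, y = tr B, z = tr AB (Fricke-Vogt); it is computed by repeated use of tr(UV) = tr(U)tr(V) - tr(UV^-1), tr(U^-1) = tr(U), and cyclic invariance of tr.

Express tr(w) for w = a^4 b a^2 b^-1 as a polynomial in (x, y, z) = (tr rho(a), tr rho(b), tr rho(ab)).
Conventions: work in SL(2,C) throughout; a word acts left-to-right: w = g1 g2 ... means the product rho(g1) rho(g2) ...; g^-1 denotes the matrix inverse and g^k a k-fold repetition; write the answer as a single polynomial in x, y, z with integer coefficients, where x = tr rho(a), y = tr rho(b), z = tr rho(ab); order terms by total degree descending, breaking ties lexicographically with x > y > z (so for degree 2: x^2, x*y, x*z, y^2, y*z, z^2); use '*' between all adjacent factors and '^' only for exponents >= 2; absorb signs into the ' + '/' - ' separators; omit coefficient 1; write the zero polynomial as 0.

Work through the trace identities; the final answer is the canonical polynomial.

use: trace(b a^2) = trace(a)*trace(b a) - trace(b) = x*z - y
trace(a^2 b a) = trace(a)*trace(b a^2) - trace(b a) = x^2*z - x*y - z
use: trace(a b a^3) = trace(a)*trace(a^2 b a) - trace(a^2 b) = x^3*z - x^2*y - 2*x*z + y
trace(a^3 b a^2) = trace(a)*trace(a b a^3) - trace(a b a^2) = x^4*z - x^3*y - 3*x^2*z + 2*x*y + z
trace(a^4 b a^2) = trace(a)*trace(a^3 b a^2) - trace(a^3 b a) = x^5*z - x^4*y - 4*x^3*z + 3*x^2*y + 3*x*z - y
trace(b a b a) = trace(b a)*trace(b a) - trace(1)   [split at repeated b] = z^2 - 2
use: trace(b a b) = trace(b)*trace(a b) - trace(a) = y*z - x
trace(a b a b a) = trace(a)*trace(b a b a) - trace(b a b) = x*z^2 - y*z - x
trace(b a b a^3) = trace(a)*trace(a b a b a) - trace(a b a b) = x^2*z^2 - x*y*z - x^2 - z^2 + 2
trace(b a^4 b a) = trace(a)*trace(b a b a^3) - trace(b a b a^2) = x^3*z^2 - x^2*y*z - x^3 - 2*x*z^2 + y*z + 3*x
apply: trace(b^2) = trace(b)*trace(b) - trace(1) = y^2 - 2
use: trace(b^2 a^2) = trace(a)*trace(b^2 a) - trace(b^2) = x*y*z - x^2 - y^2 + 2
trace(a b^2 a^2) = trace(a)*trace(b^2 a^2) - trace(b^2 a) = x^2*y*z - x^3 - x*y^2 - y*z + 3*x
trace(b a^4 b) = trace(a)*trace(a b^2 a^2) - trace(a b^2 a) = x^3*y*z - x^4 - x^2*y^2 - 2*x*y*z + 4*x^2 + y^2 - 2
use: trace(a^4 b a^2 b) = trace(a)*trace(b a^4 b a) - trace(b a^4 b) = x^4*z^2 - 2*x^3*y*z + x^2*y^2 - 2*x^2*z^2 + 3*x*y*z - x^2 - y^2 + 2
trace(a^4 b a^2 b^-1) = trace(a^4 b a^2)*trace(b) - trace(a^4 b a^2 b) = x^5*y*z - x^4*y^2 - x^4*z^2 - 2*x^3*y*z + 2*x^2*y^2 + 2*x^2*z^2 + x^2 - 2

x^5*y*z - x^4*y^2 - x^4*z^2 - 2*x^3*y*z + 2*x^2*y^2 + 2*x^2*z^2 + x^2 - 2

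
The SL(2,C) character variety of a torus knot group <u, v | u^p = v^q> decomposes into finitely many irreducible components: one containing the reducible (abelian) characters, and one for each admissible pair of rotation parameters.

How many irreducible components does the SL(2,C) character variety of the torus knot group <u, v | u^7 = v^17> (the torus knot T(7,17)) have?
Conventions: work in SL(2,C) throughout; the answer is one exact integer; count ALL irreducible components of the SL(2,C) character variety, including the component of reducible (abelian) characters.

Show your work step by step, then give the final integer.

49

For T(7,17): irreducibility forces the central element u^7 = v^17 to one of +I, -I.
This locks tr(u) to 2*cos(pi*alpha/7), alpha in 1..6, and tr(v) to 2*cos(pi*beta/17), beta in 1..16, on each component of irreducible characters.
The two central values (-1)^alpha I and (-1)^beta I must be the same matrix, so alpha and beta share a parity.
count pairs: odd alpha (3 choices) x odd beta (8), plus even alpha (3) x even beta (8): 3*8 + 3*8 = 48.
components with irreducible characters: 48; plus the single component of reducible (abelian) characters: total 49.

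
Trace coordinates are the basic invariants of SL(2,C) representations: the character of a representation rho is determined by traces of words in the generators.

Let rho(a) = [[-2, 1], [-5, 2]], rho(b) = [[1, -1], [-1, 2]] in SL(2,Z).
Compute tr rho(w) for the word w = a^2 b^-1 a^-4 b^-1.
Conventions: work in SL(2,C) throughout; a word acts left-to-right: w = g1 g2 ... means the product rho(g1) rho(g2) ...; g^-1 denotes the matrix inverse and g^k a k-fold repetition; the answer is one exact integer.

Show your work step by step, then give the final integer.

-7

rho(a) = [[-2, 1], [-5, 2]]
... * rho(a) = [[-2, 1], [-5, 2]]  ->  [[-1, 0], [0, -1]]
... * rho(b^-1) = [[2, 1], [1, 1]]  ->  [[-2, -1], [-1, -1]]
... * rho(a^-1) = [[2, -1], [5, -2]]  ->  [[-9, 4], [-7, 3]]
... * rho(a^-1) = [[2, -1], [5, -2]]  ->  [[2, 1], [1, 1]]
... * rho(a^-1) = [[2, -1], [5, -2]]  ->  [[9, -4], [7, -3]]
... * rho(a^-1) = [[2, -1], [5, -2]]  ->  [[-2, -1], [-1, -1]]
... * rho(b^-1) = [[2, 1], [1, 1]]  ->  [[-5, -3], [-3, -2]]
tr = -5 + -2 = -7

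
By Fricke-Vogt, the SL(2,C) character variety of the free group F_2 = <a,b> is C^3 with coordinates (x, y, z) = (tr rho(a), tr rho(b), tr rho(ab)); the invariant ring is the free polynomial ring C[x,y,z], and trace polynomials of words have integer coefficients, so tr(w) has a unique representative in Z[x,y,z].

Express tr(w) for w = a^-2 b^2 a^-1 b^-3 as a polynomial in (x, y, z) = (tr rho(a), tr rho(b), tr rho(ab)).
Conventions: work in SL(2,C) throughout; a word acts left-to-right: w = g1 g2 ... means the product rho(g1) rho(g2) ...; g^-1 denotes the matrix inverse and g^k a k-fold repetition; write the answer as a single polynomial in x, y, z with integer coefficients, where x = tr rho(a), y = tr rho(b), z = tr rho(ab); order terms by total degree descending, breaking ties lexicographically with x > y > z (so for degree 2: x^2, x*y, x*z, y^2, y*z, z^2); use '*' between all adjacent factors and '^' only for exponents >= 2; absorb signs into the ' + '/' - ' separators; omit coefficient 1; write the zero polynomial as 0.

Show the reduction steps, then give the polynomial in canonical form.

x^2*y^4*z - x^3*y^3 - x*y^5 - x*y^3*z^2 - x^2*y^2*z + x^3*y + 5*x*y^3 + x*y*z^2 + x^2*z - 5*x*y - z

trace(a^-1) = trace(a) = x
trace(b^2 a) = trace(b) trace(a b) - trace(a)   [square of b] = y*z - x
trace(b^2) = trace(b) trace(b) - trace(1)   [square of b] = y^2 - 2
trace(a b^2 a) = trace(a) trace(b^2 a) - trace(b^2)   [square of a] = x*y*z - x^2 - y^2 + 2
trace(a b a b) = trace(a b) trace(a b) - trace(1)   [split at a repeated a] = z^2 - 2
trace(a b a) = trace(a) trace(b a) - trace(b)   [square of a] = x*z - y
trace(a b^2 a b) = trace(b) trace(a b a b) - trace(a b a)   [square of b] = y*z^2 - x*z - y
trace(b^-1 a b^2 a) = trace(a b^2 a) trace(b) - trace(a b^2 a b)   [inverse elimination on b] = x*y^2*z - x^2*y - y^3 - y*z^2 + x*z + 3*y
trace(b^-2 a b^2 a) = trace(b^-1 a b^2 a) trace(b) - trace(b^-1 a b^2 a b)   [inverse elimination on b] = x*y^3*z - x^2*y^2 - y^4 - y^2*z^2 + x^2 + 4*y^2 - 2
trace(b^2 a^-1 b^-2 a) = trace(b^-2 a b^2) trace(a) - trace(b^-2 a b^2 a)   [inverse elimination on a] = -x*y^3*z + x^2*y^2 + y^4 + y^2*z^2 - 4*y^2 + 2
trace(a^-1 b^2 a^-1 b^-2) = trace(b^2 a^-1 b^-2) trace(a) - trace(b^2 a^-1 b^-2 a)   [inverse elimination on a] = x*y^3*z - x^2*y^2 - y^4 - y^2*z^2 + x^2 + 4*y^2 - 2
trace(b^-1 a^-2 b^2 a^-1 b^-1) = trace(a^-1 b^2 a^-1 b^-2) trace(a) - trace(a^-1 b^2 a^-1 b^-2 a)   [inverse elimination on a] = x^2*y^3*z - x^3*y^2 - x*y^4 - x*y^2*z^2 + x^3 + 4*x*y^2 - 3*x
trace(a^-1 b^2) = trace(b^2) trace(a) - trace(b^2 a)   [inverse elimination on a] = x*y^2 - y*z - x
trace(a^-1 b^2 a^-1) = trace(a^-1 b^2) trace(a) - trace(a^-1 b^2 a)   [inverse elimination on a] = x^2*y^2 - x*y*z - x^2 - y^2 + 2
trace(b^3) = trace(b) trace(b^2) - trace(b)   [square of b] = y^3 - 3*y
trace(b^3 a) = trace(b) trace(b a b) - trace(b a)   [square of b] = y^2*z - x*y - z
trace(b a^-1 b^2) = trace(b^3) trace(a) - trace(b^3 a)   [inverse elimination on a] = x*y^3 - y^2*z - 2*x*y + z
trace(b a^-1 b^2 a) = trace(b^2 a b) trace(a) - trace(b^2 a b a)   [inverse elimination on a] = x*y^2*z - x^2*y - y*z^2 + y
trace(a^-1 b^2 a^-1 b) = trace(b a^-1 b^2) trace(a) - trace(b a^-1 b^2 a)   [inverse elimination on a] = x^2*y^3 - 2*x*y^2*z - x^2*y + y*z^2 + x*z - y
trace(b^2 a^-1 b^-1 a^-1) = trace(a^-1 b^2 a^-1) trace(b) - trace(a^-1 b^2 a^-1 b)   [inverse elimination on b] = x*y^2*z - y^3 - y*z^2 - x*z + 3*y
trace(b a^-1) = trace(b) trace(a) - trace(b a)   [inverse elimination on a] = x*y - z
trace(b^-1 a^-2 b^2 a^-1) = trace(b^2 a^-1 b^-1 a^-1) trace(a) - trace(b^2 a^-1 b^-1)   [inverse elimination on a] = x^2*y^2*z - x*y^3 - x*y*z^2 - x^2*z + 2*x*y + z
trace(a^-2 b^2 a^-1 b^-3) = trace(b^-1 a^-2 b^2 a^-1 b^-1) trace(b) - trace(b^-1 a^-2 b^2 a^-1)   [inverse elimination on b] = x^2*y^4*z - x^3*y^3 - x*y^5 - x*y^3*z^2 - x^2*y^2*z + x^3*y + 5*x*y^3 + x*y*z^2 + x^2*z - 5*x*y - z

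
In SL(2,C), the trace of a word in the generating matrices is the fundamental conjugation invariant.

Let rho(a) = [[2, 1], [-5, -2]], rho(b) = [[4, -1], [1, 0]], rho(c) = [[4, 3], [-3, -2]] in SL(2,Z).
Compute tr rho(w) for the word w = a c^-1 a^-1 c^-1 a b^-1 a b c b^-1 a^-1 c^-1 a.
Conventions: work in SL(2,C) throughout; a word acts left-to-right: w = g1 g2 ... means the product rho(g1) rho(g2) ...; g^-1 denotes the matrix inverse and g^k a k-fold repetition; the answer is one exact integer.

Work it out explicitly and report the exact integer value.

rho(a) = [[2, 1], [-5, -2]]
... * rho(c^-1) = [[-2, -3], [3, 4]]  ->  [[-1, -2], [4, 7]]
... * rho(a^-1) = [[-2, -1], [5, 2]]  ->  [[-8, -3], [27, 10]]
... * rho(c^-1) = [[-2, -3], [3, 4]]  ->  [[7, 12], [-24, -41]]
... * rho(a) = [[2, 1], [-5, -2]]  ->  [[-46, -17], [157, 58]]
... * rho(b^-1) = [[0, 1], [-1, 4]]  ->  [[17, -114], [-58, 389]]
... * rho(a) = [[2, 1], [-5, -2]]  ->  [[604, 245], [-2061, -836]]
... * rho(b) = [[4, -1], [1, 0]]  ->  [[2661, -604], [-9080, 2061]]
... * rho(c) = [[4, 3], [-3, -2]]  ->  [[12456, 9191], [-42503, -31362]]
... * rho(b^-1) = [[0, 1], [-1, 4]]  ->  [[-9191, 49220], [31362, -167951]]
... * rho(a^-1) = [[-2, -1], [5, 2]]  ->  [[264482, 107631], [-902479, -367264]]
... * rho(c^-1) = [[-2, -3], [3, 4]]  ->  [[-206071, -362922], [703166, 1238381]]
... * rho(a) = [[2, 1], [-5, -2]]  ->  [[1402468, 519773], [-4785573, -1773596]]
tr = 1402468 + -1773596 = -371128

-371128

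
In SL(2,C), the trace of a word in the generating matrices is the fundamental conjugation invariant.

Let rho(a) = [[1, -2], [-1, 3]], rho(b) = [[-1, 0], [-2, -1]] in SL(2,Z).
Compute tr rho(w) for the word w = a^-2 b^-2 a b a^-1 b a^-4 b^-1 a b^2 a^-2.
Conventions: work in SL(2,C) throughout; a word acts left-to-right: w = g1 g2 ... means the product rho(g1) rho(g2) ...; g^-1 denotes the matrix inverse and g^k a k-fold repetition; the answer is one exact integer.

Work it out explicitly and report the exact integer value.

rho(a^-1) = [[3, 2], [1, 1]]
... * rho(a^-1) = [[3, 2], [1, 1]]  ->  [[11, 8], [4, 3]]
... * rho(b^-1) = [[-1, 0], [2, -1]]  ->  [[5, -8], [2, -3]]
... * rho(b^-1) = [[-1, 0], [2, -1]]  ->  [[-21, 8], [-8, 3]]
... * rho(a) = [[1, -2], [-1, 3]]  ->  [[-29, 66], [-11, 25]]
... * rho(b) = [[-1, 0], [-2, -1]]  ->  [[-103, -66], [-39, -25]]
... * rho(a^-1) = [[3, 2], [1, 1]]  ->  [[-375, -272], [-142, -103]]
... * rho(b) = [[-1, 0], [-2, -1]]  ->  [[919, 272], [348, 103]]
... * rho(a^-1) = [[3, 2], [1, 1]]  ->  [[3029, 2110], [1147, 799]]
... * rho(a^-1) = [[3, 2], [1, 1]]  ->  [[11197, 8168], [4240, 3093]]
... * rho(a^-1) = [[3, 2], [1, 1]]  ->  [[41759, 30562], [15813, 11573]]
... * rho(a^-1) = [[3, 2], [1, 1]]  ->  [[155839, 114080], [59012, 43199]]
... * rho(b^-1) = [[-1, 0], [2, -1]]  ->  [[72321, -114080], [27386, -43199]]
... * rho(a) = [[1, -2], [-1, 3]]  ->  [[186401, -486882], [70585, -184369]]
... * rho(b) = [[-1, 0], [-2, -1]]  ->  [[787363, 486882], [298153, 184369]]
... * rho(b) = [[-1, 0], [-2, -1]]  ->  [[-1761127, -486882], [-666891, -184369]]
... * rho(a^-1) = [[3, 2], [1, 1]]  ->  [[-5770263, -4009136], [-2185042, -1518151]]
... * rho(a^-1) = [[3, 2], [1, 1]]  ->  [[-21319925, -15549662], [-8073277, -5888235]]
tr = -21319925 + -5888235 = -27208160

-27208160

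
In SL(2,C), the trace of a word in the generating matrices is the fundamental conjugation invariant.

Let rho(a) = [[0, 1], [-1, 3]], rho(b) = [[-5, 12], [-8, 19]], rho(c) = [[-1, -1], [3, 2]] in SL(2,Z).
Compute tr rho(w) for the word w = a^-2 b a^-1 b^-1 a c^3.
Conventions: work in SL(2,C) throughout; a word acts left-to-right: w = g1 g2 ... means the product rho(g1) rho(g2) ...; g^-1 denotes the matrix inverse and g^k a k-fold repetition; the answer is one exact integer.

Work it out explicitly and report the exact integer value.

rho(a^-1) = [[3, -1], [1, 0]]
... * rho(a^-1) = [[3, -1], [1, 0]]  ->  [[8, -3], [3, -1]]
... * rho(b) = [[-5, 12], [-8, 19]]  ->  [[-16, 39], [-7, 17]]
... * rho(a^-1) = [[3, -1], [1, 0]]  ->  [[-9, 16], [-4, 7]]
... * rho(b^-1) = [[19, -12], [8, -5]]  ->  [[-43, 28], [-20, 13]]
... * rho(a) = [[0, 1], [-1, 3]]  ->  [[-28, 41], [-13, 19]]
... * rho(c) = [[-1, -1], [3, 2]]  ->  [[151, 110], [70, 51]]
... * rho(c) = [[-1, -1], [3, 2]]  ->  [[179, 69], [83, 32]]
... * rho(c) = [[-1, -1], [3, 2]]  ->  [[28, -41], [13, -19]]
tr = 28 + -19 = 9

9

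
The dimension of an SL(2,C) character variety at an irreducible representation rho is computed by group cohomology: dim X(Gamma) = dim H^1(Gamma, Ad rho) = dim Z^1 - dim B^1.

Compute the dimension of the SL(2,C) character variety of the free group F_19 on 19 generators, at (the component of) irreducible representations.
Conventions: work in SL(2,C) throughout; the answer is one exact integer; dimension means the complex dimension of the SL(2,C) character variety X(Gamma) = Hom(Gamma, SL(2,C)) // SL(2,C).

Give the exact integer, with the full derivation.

Here Gamma is free of rank 19 — no relator constrains a cocycle.
A cocycle picks one sl_2 vector per generator freely, giving dim Z^1 = 3*19 = 57.
Irreducibility makes the coboundary map sl_2 -> Z^1 injective (trivial centralizer), so dim B^1 = 3.
Therefore dim X = 57 - 3 = 54.

54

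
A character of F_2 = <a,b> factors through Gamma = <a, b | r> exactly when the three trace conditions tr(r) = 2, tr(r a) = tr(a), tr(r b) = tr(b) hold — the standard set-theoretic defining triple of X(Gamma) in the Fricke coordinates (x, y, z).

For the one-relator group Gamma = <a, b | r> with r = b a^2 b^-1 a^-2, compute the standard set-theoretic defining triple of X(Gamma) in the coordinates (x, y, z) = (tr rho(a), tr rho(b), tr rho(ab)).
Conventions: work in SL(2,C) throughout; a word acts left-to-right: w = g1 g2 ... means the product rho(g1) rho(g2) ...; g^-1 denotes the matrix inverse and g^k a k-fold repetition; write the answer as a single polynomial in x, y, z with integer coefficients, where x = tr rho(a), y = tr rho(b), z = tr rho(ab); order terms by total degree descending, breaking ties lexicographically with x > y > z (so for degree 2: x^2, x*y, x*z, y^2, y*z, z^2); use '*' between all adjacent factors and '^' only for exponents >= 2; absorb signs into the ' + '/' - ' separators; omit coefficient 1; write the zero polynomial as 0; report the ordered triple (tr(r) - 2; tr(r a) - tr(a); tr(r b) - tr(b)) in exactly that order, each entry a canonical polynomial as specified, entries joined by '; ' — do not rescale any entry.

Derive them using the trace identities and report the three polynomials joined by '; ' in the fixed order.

reduce: trace(a^2) = trace(a) * trace(a) - trace(1)  (reduce the a square) = x^2 - 2
trace(b a^2) = trace(a) * trace(b a) - trace(b)  (reduce the a square) = x*z - y
reduce: trace(a b a^2) = trace(a) * trace(b a^2) - trace(b a)  (reduce the a square) = x^2*z - x*y - z
reduce: trace(b a b a) = trace(a b) * trace(a b) - trace(1)  (split on a) = z^2 - 2
reduce: trace(b a b) = trace(b) * trace(a b) - trace(a)  (reduce the b square) = y*z - x
reduce: trace(a b a^2 b) = trace(a) * trace(b a b a) - trace(b a b)  (reduce the a square) = x*z^2 - y*z - x
so trace(b a^2 b^-1 a) = trace(a b a^2) * trace(b) - trace(a b a^2 b)  (eliminate b^-1) = x^2*y*z - x*y^2 - x*z^2 + x
so trace(b a^2 b^-1 a^-1) = trace(b a^2 b^-1) * trace(a) - trace(b a^2 b^-1 a)  (eliminate a^-1) = -x^2*y*z + x^3 + x*y^2 + x*z^2 - 3*x
reduce: trace(b a^2 b^-1 a^-2) = trace(b a^2 b^-1 a^-1) * trace(a) - trace(b a^2 b^-1)  (eliminate a^-1) = -x^3*y*z + x^4 + x^2*y^2 + x^2*z^2 - 4*x^2 + 2
reduce: trace(b^2) = trace(b) * trace(b) - trace(1) = y^2 - 2
so trace(b a^2 b) = trace(a) * trace(b^2 a) - trace(b^2) = x*y*z - x^2 - y^2 + 2
reduce: trace(b^2 a^2 b) = trace(b) * trace(b a^2 b) - trace(b a^2) = x*y^2*z - x^2*y - y^3 - x*z + 3*y
trace(b a b^2 a) = trace(b) * trace(a b a b) - trace(a b a) = y*z^2 - x*z - y
reduce: trace(b a b^2) = trace(b) * trace(b a b) - trace(b a) = y^2*z - x*y - z
trace(b^2 a^2 b a) = trace(a) * trace(b a b^2 a) - trace(b a b^2) = x*y*z^2 - x^2*z - y^2*z + z
trace(a^-1 b^2 a^2 b) = trace(b^2 a^2 b) * trace(a) - trace(b^2 a^2 b a) = x^2*y^2*z - x^3*y - x*y^3 - x*y*z^2 + y^2*z + 3*x*y - z
trace(a^-1 b^2 a^2 b^-1) = trace(a^-1 b^2 a^2) * trace(b) - trace(a^-1 b^2 a^2 b) = -x^2*y^2*z + x^3*y + x*y^3 + x*y*z^2 - 4*x*y + z
so trace(b a^2 b^-1 a^-2 b) = trace(a^-1 b^2 a^2 b^-1) * trace(a) - trace(a^-1 b^2 a^2 b^-1 a) = -x^3*y^2*z + x^4*y + x^2*y^3 + x^2*y*z^2 - 4*x^2*y + y
assemble the triple (trace(r) - 2; trace(r a) - x; trace(r b) - y)

-x^3*y*z + x^4 + x^2*y^2 + x^2*z^2 - 4*x^2; -x^2*y*z + x^3 + x*y^2 + x*z^2 - 4*x; -x^3*y^2*z + x^4*y + x^2*y^3 + x^2*y*z^2 - 4*x^2*y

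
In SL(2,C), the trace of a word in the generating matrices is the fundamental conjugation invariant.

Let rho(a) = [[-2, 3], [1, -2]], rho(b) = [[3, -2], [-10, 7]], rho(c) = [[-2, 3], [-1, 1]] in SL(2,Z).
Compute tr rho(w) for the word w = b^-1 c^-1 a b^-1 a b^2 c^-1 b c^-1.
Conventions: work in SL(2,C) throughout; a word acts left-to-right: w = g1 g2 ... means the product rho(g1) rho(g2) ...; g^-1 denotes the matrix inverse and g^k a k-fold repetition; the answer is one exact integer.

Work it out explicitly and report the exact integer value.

rho(b^-1) = [[7, 2], [10, 3]]
... * rho(c^-1) = [[1, -3], [1, -2]]  ->  [[9, -25], [13, -36]]
... * rho(a) = [[-2, 3], [1, -2]]  ->  [[-43, 77], [-62, 111]]
... * rho(b^-1) = [[7, 2], [10, 3]]  ->  [[469, 145], [676, 209]]
... * rho(a) = [[-2, 3], [1, -2]]  ->  [[-793, 1117], [-1143, 1610]]
... * rho(b) = [[3, -2], [-10, 7]]  ->  [[-13549, 9405], [-19529, 13556]]
... * rho(b) = [[3, -2], [-10, 7]]  ->  [[-134697, 92933], [-194147, 133950]]
... * rho(c^-1) = [[1, -3], [1, -2]]  ->  [[-41764, 218225], [-60197, 314541]]
... * rho(b) = [[3, -2], [-10, 7]]  ->  [[-2307542, 1611103], [-3326001, 2322181]]
... * rho(c^-1) = [[1, -3], [1, -2]]  ->  [[-696439, 3700420], [-1003820, 5333641]]
tr = -696439 + 5333641 = 4637202

4637202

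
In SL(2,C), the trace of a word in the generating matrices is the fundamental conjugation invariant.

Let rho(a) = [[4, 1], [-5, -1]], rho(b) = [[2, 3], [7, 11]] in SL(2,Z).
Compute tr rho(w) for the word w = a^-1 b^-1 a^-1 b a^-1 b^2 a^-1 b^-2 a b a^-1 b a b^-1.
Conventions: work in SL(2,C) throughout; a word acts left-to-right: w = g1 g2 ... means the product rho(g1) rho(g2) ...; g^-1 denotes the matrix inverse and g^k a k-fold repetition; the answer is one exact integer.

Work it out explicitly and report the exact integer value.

rho(a^-1) = [[-1, -1], [5, 4]]
... * rho(b^-1) = [[11, -3], [-7, 2]]  ->  [[-4, 1], [27, -7]]
... * rho(a^-1) = [[-1, -1], [5, 4]]  ->  [[9, 8], [-62, -55]]
... * rho(b) = [[2, 3], [7, 11]]  ->  [[74, 115], [-509, -791]]
... * rho(a^-1) = [[-1, -1], [5, 4]]  ->  [[501, 386], [-3446, -2655]]
... * rho(b) = [[2, 3], [7, 11]]  ->  [[3704, 5749], [-25477, -39543]]
... * rho(b) = [[2, 3], [7, 11]]  ->  [[47651, 74351], [-327755, -511404]]
... * rho(a^-1) = [[-1, -1], [5, 4]]  ->  [[324104, 249753], [-2229265, -1717861]]
... * rho(b^-1) = [[11, -3], [-7, 2]]  ->  [[1816873, -472806], [-12496888, 3252073]]
... * rho(b^-1) = [[11, -3], [-7, 2]]  ->  [[23295245, -6396231], [-160230279, 43994810]]
... * rho(a) = [[4, 1], [-5, -1]]  ->  [[125162135, 29691476], [-860895166, -204225089]]
... * rho(b) = [[2, 3], [7, 11]]  ->  [[458164602, 702092641], [-3151365955, -4829161477]]
... * rho(a^-1) = [[-1, -1], [5, 4]]  ->  [[3052298603, 2350205962], [-20994441430, -16165279953]]
... * rho(b) = [[2, 3], [7, 11]]  ->  [[22556038940, 35009161391], [-155145842531, -240801403773]]
... * rho(a) = [[4, 1], [-5, -1]]  ->  [[-84821651195, -12453122451], [583423648741, 85655561242]]
... * rho(b^-1) = [[11, -3], [-7, 2]]  ->  [[-845866305988, 229558708683], [5818071207457, -1578959823739]]
tr = -845866305988 + -1578959823739 = -2424826129727

-2424826129727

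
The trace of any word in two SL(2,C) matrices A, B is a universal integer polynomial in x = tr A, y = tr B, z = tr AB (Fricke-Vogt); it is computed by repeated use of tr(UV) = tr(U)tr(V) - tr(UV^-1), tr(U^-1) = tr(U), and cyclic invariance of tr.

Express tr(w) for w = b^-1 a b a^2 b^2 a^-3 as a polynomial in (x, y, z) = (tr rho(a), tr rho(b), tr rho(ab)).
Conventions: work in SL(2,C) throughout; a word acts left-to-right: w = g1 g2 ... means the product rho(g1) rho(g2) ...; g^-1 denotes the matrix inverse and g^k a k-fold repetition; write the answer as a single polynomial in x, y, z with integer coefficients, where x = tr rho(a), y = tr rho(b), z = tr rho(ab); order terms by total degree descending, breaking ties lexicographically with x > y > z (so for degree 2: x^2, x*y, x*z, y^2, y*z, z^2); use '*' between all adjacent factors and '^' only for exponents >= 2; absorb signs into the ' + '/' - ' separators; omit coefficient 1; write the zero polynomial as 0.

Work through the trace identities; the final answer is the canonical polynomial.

-x^4*y^2*z^2 + x^5*y*z + 2*x^3*y^3*z + x^3*y*z^3 - x^4*y^2 - x^2*y^4 - 5*x^3*y*z - 2*x*y^3*z - x*y*z^3 + 5*x^2*y^2 + y^4 + y^2*z^2 + 5*x*y*z - x^2 - 4*y^2 - z^2 + 2

trace(b a b) = trace(b) * trace(a b) - trace(a)  (reduce the b square) = y*z - x
and trace(b^3 a) = trace(b) * trace(b a b) - trace(b a)  (reduce the b square) = y^2*z - x*y - z
and trace(b^2) = trace(b) * trace(b) - trace(1)  (reduce the b square) = y^2 - 2
trace(b^3) = trace(b) * trace(b^2) - trace(b)  (reduce the b square) = y^3 - 3*y
next, trace(b a^2 b^2) = trace(a) * trace(b^3 a) - trace(b^3)  (reduce the a square) = x*y^2*z - x^2*y - y^3 - x*z + 3*y
and trace(a b a b) = trace(b a) * trace(b a) - trace(1)  (split on b) = z^2 - 2
trace(a b a) = trace(a) * trace(b a) - trace(b)  (reduce the a square) = x*z - y
trace(b^2 a b a) = trace(b) * trace(a b a b) - trace(a b a)  (reduce the b square) = y*z^2 - x*z - y
next, trace(b a^2 b^2 a) = trace(a) * trace(b^2 a b a) - trace(b^2 a b)  (reduce the a square) = x*y*z^2 - x^2*z - y^2*z + z
next, trace(a^-1 b a^2 b^2) = trace(b a^2 b^2) * trace(a) - trace(b a^2 b^2 a)  (eliminate a^-1) = x^2*y^2*z - x^3*y - x*y^3 - x*y*z^2 + y^2*z + 3*x*y - z
trace(b a^2 b^2 a^-2) = trace(a^-1 b a^2 b^2) * trace(a) - trace(a^-1 b a^2 b^2 a)  (eliminate a^-1) = x^3*y^2*z - x^4*y - x^2*y^3 - x^2*y*z^2 + 4*x^2*y + y^3 - 3*y
and trace(a b a^2 b) = trace(a) * trace(b a b a) - trace(b a b)  (reduce the a square) = x*z^2 - y*z - x
trace(b a b a^2 b^2) = trace(b) * trace(a b a^2 b^2) - trace(a b a^2 b)  (reduce the b square) = x*y^2*z^2 - x^2*y*z - y^3*z - x*z^2 + 2*y*z + x
trace(a b a b a b) = trace(b a) * trace(b a b a) - trace(b^-1 a^-1)  (split on b) = z^3 - 3*z
trace(b^2 a b a b a) = trace(b) * trace(a b a b a b) - trace(a b a b a)  (reduce the b square) = y*z^3 - x*z^2 - 2*y*z + x
trace(b^2 a b a b) = trace(b) * trace(a b a b^2) - trace(a b a b)  (reduce the b square) = y^2*z^2 - x*y*z - y^2 - z^2 + 2
trace(b a b a^2 b^2 a) = trace(a) * trace(b^2 a b a b a) - trace(b^2 a b a b)  (reduce the a square) = x*y*z^3 - x^2*z^2 - y^2*z^2 - x*y*z + x^2 + y^2 + z^2 - 2
trace(a^-1 b a b a^2 b^2) = trace(b a b a^2 b^2) * trace(a) - trace(b a b a^2 b^2 a)  (eliminate a^-1) = x^2*y^2*z^2 - x^3*y*z - x*y^3*z - x*y*z^3 + y^2*z^2 + 3*x*y*z - y^2 - z^2 + 2
trace(a^-2 b a b a^2 b^2) = trace(a^-1 b a b a^2 b^2) * trace(a) - trace(a^-1 b a b a^2 b^2 a)  (eliminate a^-1) = x^3*y^2*z^2 - x^4*y*z - x^2*y^3*z - x^2*y*z^3 + 4*x^2*y*z + y^3*z - x*y^2 - 2*y*z + x
trace(a b a^2 b^2 a^-3 b) = trace(a^-2 b a b a^2 b^2) * trace(a) - trace(a^-2 b a b a^2 b^2 a)  (eliminate a^-1) = x^4*y^2*z^2 - x^5*y*z - x^3*y^3*z - x^3*y*z^3 - x^2*y^2*z^2 + 5*x^3*y*z + 2*x*y^3*z + x*y*z^3 - x^2*y^2 - y^2*z^2 - 5*x*y*z + x^2 + y^2 + z^2 - 2
trace(b^-1 a b a^2 b^2 a^-3) = trace(a b a^2 b^2 a^-3) * trace(b) - trace(a b a^2 b^2 a^-3 b)  (eliminate b^-1) = -x^4*y^2*z^2 + x^5*y*z + 2*x^3*y^3*z + x^3*y*z^3 - x^4*y^2 - x^2*y^4 - 5*x^3*y*z - 2*x*y^3*z - x*y*z^3 + 5*x^2*y^2 + y^4 + y^2*z^2 + 5*x*y*z - x^2 - 4*y^2 - z^2 + 2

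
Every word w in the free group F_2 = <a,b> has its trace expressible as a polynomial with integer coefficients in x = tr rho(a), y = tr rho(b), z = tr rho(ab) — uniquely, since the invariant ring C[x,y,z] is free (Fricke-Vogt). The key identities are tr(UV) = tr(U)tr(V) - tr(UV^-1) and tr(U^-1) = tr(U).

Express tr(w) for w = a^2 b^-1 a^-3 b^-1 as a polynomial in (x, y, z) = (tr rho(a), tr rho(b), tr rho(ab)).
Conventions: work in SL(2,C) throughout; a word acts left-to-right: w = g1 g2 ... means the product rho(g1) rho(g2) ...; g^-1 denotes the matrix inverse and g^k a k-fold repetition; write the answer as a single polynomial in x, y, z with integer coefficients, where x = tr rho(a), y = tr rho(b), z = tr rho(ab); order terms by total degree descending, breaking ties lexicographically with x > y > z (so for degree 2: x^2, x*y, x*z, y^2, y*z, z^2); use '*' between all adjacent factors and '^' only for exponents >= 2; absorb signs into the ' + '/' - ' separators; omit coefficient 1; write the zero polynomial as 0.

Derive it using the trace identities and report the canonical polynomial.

apply: tr(b^-1) = tr(b) = y
use: tr(b^2 a) = tr(b)*tr(a b) - tr(a)   [square of b] = y*z - x
tr(b^2) = tr(b)*tr(b) - tr(1)   [square of b] = y^2 - 2
use: tr(b a^2 b) = tr(a)*tr(b^2 a) - tr(b^2)   [square of a] = x*y*z - x^2 - y^2 + 2
apply: tr(b a b a) = tr(a b)*tr(a b) - tr(1)   [split at a repeated a] = z^2 - 2
tr(b a^2 b a) = tr(a)*tr(b a b a) - tr(b a b)   [square of a] = x*z^2 - y*z - x
use: tr(a^-1 b a^2 b) = tr(b a^2 b)*tr(a) - tr(b a^2 b a)   [inverse elimination on a] = x^2*y*z - x^3 - x*y^2 - x*z^2 + y*z + 3*x
tr(a^-1 b a^2 b^-1) = tr(a^-1 b a^2)*tr(b) - tr(a^-1 b a^2 b)   [inverse elimination on b] = -x^2*y*z + x^3 + x*y^2 + x*z^2 - 3*x
tr(a^2) = tr(a)*tr(a) - tr(1)   [square of a] = x^2 - 2
apply: tr(a^2 b^-1 a^-2 b) = tr(a^-1 b a^2 b^-1)*tr(a) - tr(a^-1 b a^2 b^-1 a)   [inverse elimination on a] = -x^3*y*z + x^4 + x^2*y^2 + x^2*z^2 - 4*x^2 + 2
use: tr(a^-2 b^-1 a^2 b^-1) = tr(a^2 b^-1 a^-2)*tr(b) - tr(a^2 b^-1 a^-2 b)   [inverse elimination on b] = x^3*y*z - x^4 - x^2*y^2 - x^2*z^2 + 4*x^2 + y^2 - 2
tr(a^2 b) = tr(a)*tr(b a) - tr(b)   [square of a] = x*z - y
tr(b^-1 a^2) = tr(a^2)*tr(b) - tr(a^2 b)   [inverse elimination on b] = x^2*y - x*z - y
apply: tr(b^-1 a^2 b^-1) = tr(b^-1 a^2)*tr(b) - tr(b^-1 a^2 b)   [inverse elimination on b] = x^2*y^2 - x*y*z - x^2 - y^2 + 2
apply: tr(a^3) = tr(a)*tr(a^2) - tr(a)   [square of a] = x^3 - 3*x
tr(a^3 b) = tr(a)*tr(b a^2) - tr(b a)   [square of a] = x^2*z - x*y - z
tr(a b^-1 a^2) = tr(a^3)*tr(b) - tr(a^3 b)   [inverse elimination on b] = x^3*y - x^2*z - 2*x*y + z
apply: tr(a b^-1 a^2 b) = tr(a^2 b a)*tr(b) - tr(a^2 b a b)   [inverse elimination on b] = x^2*y*z - x*y^2 - x*z^2 + x
tr(b^-1 a^2 b^-1 a) = tr(a b^-1 a^2)*tr(b) - tr(a b^-1 a^2 b)   [inverse elimination on b] = x^3*y^2 - 2*x^2*y*z - x*y^2 + x*z^2 + y*z - x
apply: tr(a^-1 b^-1 a^2 b^-1) = tr(b^-1 a^2 b^-1)*tr(a) - tr(b^-1 a^2 b^-1 a)   [inverse elimination on a] = x^2*y*z - x^3 - x*z^2 - y*z + 3*x
use: tr(a^2 b^-1 a^-3 b^-1) = tr(a^-2 b^-1 a^2 b^-1)*tr(a) - tr(a^-2 b^-1 a^2 b^-1 a)   [inverse elimination on a] = x^4*y*z - x^5 - x^3*y^2 - x^3*z^2 - x^2*y*z + 5*x^3 + x*y^2 + x*z^2 + y*z - 5*x

x^4*y*z - x^5 - x^3*y^2 - x^3*z^2 - x^2*y*z + 5*x^3 + x*y^2 + x*z^2 + y*z - 5*x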